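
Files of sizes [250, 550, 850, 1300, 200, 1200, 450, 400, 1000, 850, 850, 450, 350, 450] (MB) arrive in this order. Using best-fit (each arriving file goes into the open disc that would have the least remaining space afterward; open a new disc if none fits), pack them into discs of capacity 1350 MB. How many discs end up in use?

8

  250 → disc 1 (new)  [load 250/1350]
  550 → disc 1  [load 800/1350]
  850 → disc 2 (new)  [load 850/1350]
  1300 → disc 3 (new)  [load 1300/1350]
  200 → disc 2  [load 1050/1350]
  1200 → disc 4 (new)  [load 1200/1350]
  450 → disc 1  [load 1250/1350]
  400 → disc 5 (new)  [load 400/1350]
  1000 → disc 6 (new)  [load 1000/1350]
  850 → disc 5  [load 1250/1350]
  850 → disc 7 (new)  [load 850/1350]
  450 → disc 7  [load 1300/1350]
  350 → disc 6  [load 1350/1350]
  450 → disc 8 (new)  [load 450/1350]
8 discs opened.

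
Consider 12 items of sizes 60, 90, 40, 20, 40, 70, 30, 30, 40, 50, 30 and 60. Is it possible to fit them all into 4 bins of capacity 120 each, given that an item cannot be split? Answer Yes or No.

No

Total = 560; ⌈560/120⌉ = 5.
At least 5 bins are required, but only 4 are allowed.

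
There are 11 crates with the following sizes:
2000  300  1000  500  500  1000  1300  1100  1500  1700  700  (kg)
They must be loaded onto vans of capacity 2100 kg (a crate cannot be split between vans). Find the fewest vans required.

Total = 2000 + 1700 + 1500 + 1300 + 1100 + 1000 + 1000 + 700 + 500 + 500 + 300 = 11600 kg.
Lower bound: ⌈11600/2100⌉ = 6 vans.
A packing using 6 vans:
  van 1: 2000 = 2000
  van 2: 1700 + 300 = 2000
  van 3: 1500 + 500 = 2000
  van 4: 1300 + 700 = 2000
  van 5: 1100 + 1000 = 2100
  van 6: 1000 + 500 = 1500
This matches the lower bound, so 6 is optimal.

6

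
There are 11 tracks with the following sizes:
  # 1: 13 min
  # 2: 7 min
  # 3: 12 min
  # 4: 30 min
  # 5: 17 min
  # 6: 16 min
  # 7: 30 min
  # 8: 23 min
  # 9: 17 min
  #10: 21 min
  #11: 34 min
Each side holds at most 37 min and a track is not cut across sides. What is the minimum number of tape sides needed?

Total = 34 + 30 + 30 + 23 + 21 + 17 + 17 + 16 + 13 + 12 + 7 = 220 min.
Lower bound: ⌈220/37⌉ = 6 tape sides.
A packing using 7 tape sides:
  side 1: 34 = 34
  side 2: 30 + 7 = 37
  side 3: 30 = 30
  side 4: 23 + 13 = 36
  side 5: 21 + 16 = 37
  side 6: 17 + 17 = 34
  side 7: 12 = 12
No arrangement into 6 tape sides stays within capacity, so 7 is optimal.

7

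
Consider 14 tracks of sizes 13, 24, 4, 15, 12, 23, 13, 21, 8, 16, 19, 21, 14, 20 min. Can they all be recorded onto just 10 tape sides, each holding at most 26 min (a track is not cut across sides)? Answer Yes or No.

A valid assignment using 10 tape sides:
  side 1: 24 = 24
  side 2: 23 = 23
  side 3: 21 + 4 = 25
  side 4: 21 = 21
  side 5: 20 = 20
  side 6: 19 = 19
  side 7: 16 + 8 = 24
  side 8: 15 = 15
  side 9: 14 + 12 = 26
  side 10: 13 + 13 = 26
Every load is within 26 min, so 10 tape sides suffice.

Yes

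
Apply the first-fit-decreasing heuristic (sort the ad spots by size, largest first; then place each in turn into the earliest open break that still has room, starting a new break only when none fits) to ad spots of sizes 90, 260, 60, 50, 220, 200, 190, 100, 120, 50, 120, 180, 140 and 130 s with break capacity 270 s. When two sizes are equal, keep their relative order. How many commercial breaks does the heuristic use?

Sorted descending: 260, 220, 200, 190, 180, 140, 130, 120, 120, 100, 90, 60, 50, 50.
  260 → break 1 (new)  [load 260/270]
  220 → break 2 (new)  [load 220/270]
  200 → break 3 (new)  [load 200/270]
  190 → break 4 (new)  [load 190/270]
  180 → break 5 (new)  [load 180/270]
  140 → break 6 (new)  [load 140/270]
  130 → break 6  [load 270/270]
  120 → break 7 (new)  [load 120/270]
  120 → break 7  [load 240/270]
  100 → break 8 (new)  [load 100/270]
  90 → break 5  [load 270/270]
  60 → break 3  [load 260/270]
  50 → break 2  [load 270/270]
  50 → break 4  [load 240/270]
8 commercial breaks opened.

8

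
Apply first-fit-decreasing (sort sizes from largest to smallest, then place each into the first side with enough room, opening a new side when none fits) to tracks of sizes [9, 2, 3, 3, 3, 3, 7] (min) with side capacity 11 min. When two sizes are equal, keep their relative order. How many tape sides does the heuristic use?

3

Sorted descending: 9, 7, 3, 3, 3, 3, 2.
  9 → side 1 (new)  [load 9/11]
  7 → side 2 (new)  [load 7/11]
  3 → side 2  [load 10/11]
  3 → side 3 (new)  [load 3/11]
  3 → side 3  [load 6/11]
  3 → side 3  [load 9/11]
  2 → side 1  [load 11/11]
3 tape sides opened.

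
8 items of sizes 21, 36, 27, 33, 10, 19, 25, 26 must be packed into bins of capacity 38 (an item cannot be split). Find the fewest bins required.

Total = 36 + 33 + 27 + 26 + 25 + 21 + 19 + 10 = 197.
Lower bound: ⌈197/38⌉ = 6 bins.
A packing using 7 bins:
  bin 1: 36 = 36
  bin 2: 33 = 33
  bin 3: 27 + 10 = 37
  bin 4: 26 = 26
  bin 5: 25 = 25
  bin 6: 21 = 21
  bin 7: 19 = 19
No arrangement into 6 bins stays within capacity, so 7 is optimal.

7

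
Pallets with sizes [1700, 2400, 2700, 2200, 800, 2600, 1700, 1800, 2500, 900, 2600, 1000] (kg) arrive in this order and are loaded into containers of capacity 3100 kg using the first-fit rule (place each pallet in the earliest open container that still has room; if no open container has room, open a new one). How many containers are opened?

  1700 → container 1 (new)  [load 1700/3100]
  2400 → container 2 (new)  [load 2400/3100]
  2700 → container 3 (new)  [load 2700/3100]
  2200 → container 4 (new)  [load 2200/3100]
  800 → container 1  [load 2500/3100]
  2600 → container 5 (new)  [load 2600/3100]
  1700 → container 6 (new)  [load 1700/3100]
  1800 → container 7 (new)  [load 1800/3100]
  2500 → container 8 (new)  [load 2500/3100]
  900 → container 4  [load 3100/3100]
  2600 → container 9 (new)  [load 2600/3100]
  1000 → container 6  [load 2700/3100]
9 containers opened.

9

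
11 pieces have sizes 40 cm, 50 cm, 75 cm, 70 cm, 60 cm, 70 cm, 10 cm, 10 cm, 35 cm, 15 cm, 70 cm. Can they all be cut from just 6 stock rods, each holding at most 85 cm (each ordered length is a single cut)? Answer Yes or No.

No

Total = 505 cm; ⌈505/85⌉ = 6.
The bound of 6 does not rule out 6, but exhaustive search shows no assignment into 6 stock rods of capacity 85 cm exists — the minimum is 7.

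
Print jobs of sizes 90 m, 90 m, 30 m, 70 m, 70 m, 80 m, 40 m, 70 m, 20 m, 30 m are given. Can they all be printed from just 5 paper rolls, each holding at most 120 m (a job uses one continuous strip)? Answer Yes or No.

No

Total = 590 m; ⌈590/120⌉ = 5.
6 print jobs each exceed half the capacity and cannot share a roll, forcing at least 6 paper rolls.
At least 6 paper rolls are required, but only 5 are allowed.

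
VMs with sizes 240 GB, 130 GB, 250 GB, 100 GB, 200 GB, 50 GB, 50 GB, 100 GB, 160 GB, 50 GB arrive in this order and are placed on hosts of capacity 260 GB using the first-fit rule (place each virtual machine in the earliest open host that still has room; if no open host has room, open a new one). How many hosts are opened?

6

  240 → host 1 (new)  [load 240/260]
  130 → host 2 (new)  [load 130/260]
  250 → host 3 (new)  [load 250/260]
  100 → host 2  [load 230/260]
  200 → host 4 (new)  [load 200/260]
  50 → host 4  [load 250/260]
  50 → host 5 (new)  [load 50/260]
  100 → host 5  [load 150/260]
  160 → host 6 (new)  [load 160/260]
  50 → host 5  [load 200/260]
6 hosts opened.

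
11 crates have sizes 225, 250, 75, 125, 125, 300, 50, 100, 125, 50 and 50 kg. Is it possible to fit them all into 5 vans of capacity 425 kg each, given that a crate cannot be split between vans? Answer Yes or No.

Yes

A valid assignment using 4 vans:
  van 1: 300 + 125 = 425
  van 2: 250 + 125 + 50 = 425
  van 3: 225 + 125 + 75 = 425
  van 4: 100 + 50 + 50 = 200
That uses only 4 ≤ 5, so 5 vans are enough.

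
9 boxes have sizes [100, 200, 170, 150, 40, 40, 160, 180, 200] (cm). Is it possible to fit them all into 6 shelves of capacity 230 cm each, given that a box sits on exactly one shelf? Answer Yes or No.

Total = 1240 cm; ⌈1240/230⌉ = 6.
The bound of 6 does not rule out 6, but exhaustive search shows no assignment into 6 shelves of capacity 230 cm exists — the minimum is 7.

No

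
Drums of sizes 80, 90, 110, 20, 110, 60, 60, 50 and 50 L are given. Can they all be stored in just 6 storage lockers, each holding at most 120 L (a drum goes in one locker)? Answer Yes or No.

A valid assignment using 6 storage lockers:
  locker 1: 110 = 110
  locker 2: 110 = 110
  locker 3: 90 + 20 = 110
  locker 4: 80 = 80
  locker 5: 60 + 60 = 120
  locker 6: 50 + 50 = 100
Every load is within 120 L, so 6 storage lockers suffice.

Yes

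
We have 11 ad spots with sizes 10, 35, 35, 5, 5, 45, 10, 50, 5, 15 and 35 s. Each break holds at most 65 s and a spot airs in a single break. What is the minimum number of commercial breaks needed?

Total = 50 + 45 + 35 + 35 + 35 + 15 + 10 + 10 + 5 + 5 + 5 = 250 s.
Lower bound: ⌈250/65⌉ = 4 commercial breaks.
Also, 5 ad spots each exceed 65/2 s, and no two of those can share a break, so at least 5 commercial breaks are needed.
A packing using 5 commercial breaks:
  break 1: 50 + 15 = 65
  break 2: 45 + 10 + 10 = 65
  break 3: 35 + 5 + 5 + 5 = 50
  break 4: 35 = 35
  break 5: 35 = 35
This matches the lower bound, so 5 is optimal.

5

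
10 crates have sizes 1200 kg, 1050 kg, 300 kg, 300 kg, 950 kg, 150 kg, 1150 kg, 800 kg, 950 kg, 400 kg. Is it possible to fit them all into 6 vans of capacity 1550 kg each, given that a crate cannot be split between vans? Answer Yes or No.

A valid assignment using 6 vans:
  van 1: 1200 + 300 = 1500
  van 2: 1150 + 400 = 1550
  van 3: 1050 + 300 + 150 = 1500
  van 4: 950 = 950
  van 5: 950 = 950
  van 6: 800 = 800
Every load is within 1550 kg, so 6 vans suffice.

Yes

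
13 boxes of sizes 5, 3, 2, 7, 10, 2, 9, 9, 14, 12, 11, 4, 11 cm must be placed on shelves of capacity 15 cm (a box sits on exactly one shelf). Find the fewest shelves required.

Total = 14 + 12 + 11 + 11 + 10 + 9 + 9 + 7 + 5 + 4 + 3 + 2 + 2 = 99 cm.
Lower bound: ⌈99/15⌉ = 7 shelves.
A packing using 8 shelves:
  shelf 1: 14 = 14
  shelf 2: 12 + 3 = 15
  shelf 3: 11 + 4 = 15
  shelf 4: 11 + 2 + 2 = 15
  shelf 5: 10 + 5 = 15
  shelf 6: 9 = 9
  shelf 7: 9 = 9
  shelf 8: 7 = 7
No arrangement into 7 shelves stays within capacity, so 8 is optimal.

8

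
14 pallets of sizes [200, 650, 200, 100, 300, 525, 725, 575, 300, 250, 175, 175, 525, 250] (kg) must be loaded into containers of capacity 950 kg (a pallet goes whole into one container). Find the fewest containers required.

Total = 725 + 650 + 575 + 525 + 525 + 300 + 300 + 250 + 250 + 200 + 200 + 175 + 175 + 100 = 4950 kg.
Lower bound: ⌈4950/950⌉ = 6 containers.
A packing using 6 containers:
  container 1: 725 + 200 = 925
  container 2: 650 + 300 = 950
  container 3: 575 + 300 = 875
  container 4: 525 + 250 + 175 = 950
  container 5: 525 + 250 + 175 = 950
  container 6: 200 + 100 = 300
This matches the lower bound, so 6 is optimal.

6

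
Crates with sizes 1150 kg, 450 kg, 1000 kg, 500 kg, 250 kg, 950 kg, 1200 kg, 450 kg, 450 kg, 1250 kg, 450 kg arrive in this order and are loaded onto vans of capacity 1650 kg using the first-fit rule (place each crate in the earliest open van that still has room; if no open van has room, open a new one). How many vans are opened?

6

  1150 → van 1 (new)  [load 1150/1650]
  450 → van 1  [load 1600/1650]
  1000 → van 2 (new)  [load 1000/1650]
  500 → van 2  [load 1500/1650]
  250 → van 3 (new)  [load 250/1650]
  950 → van 3  [load 1200/1650]
  1200 → van 4 (new)  [load 1200/1650]
  450 → van 3  [load 1650/1650]
  450 → van 4  [load 1650/1650]
  1250 → van 5 (new)  [load 1250/1650]
  450 → van 6 (new)  [load 450/1650]
6 vans opened.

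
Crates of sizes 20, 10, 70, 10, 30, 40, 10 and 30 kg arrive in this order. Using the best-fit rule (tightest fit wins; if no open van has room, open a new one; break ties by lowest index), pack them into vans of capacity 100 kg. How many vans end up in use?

  20 → van 1 (new)  [load 20/100]
  10 → van 1  [load 30/100]
  70 → van 1  [load 100/100]
  10 → van 2 (new)  [load 10/100]
  30 → van 2  [load 40/100]
  40 → van 2  [load 80/100]
  10 → van 2  [load 90/100]
  30 → van 3 (new)  [load 30/100]
3 vans opened.

3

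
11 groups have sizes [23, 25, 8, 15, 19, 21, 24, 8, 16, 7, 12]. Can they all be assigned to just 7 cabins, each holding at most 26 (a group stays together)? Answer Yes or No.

No

Total = 178; ⌈178/26⌉ = 7.
The bound of 7 does not rule out 7, but exhaustive search shows no assignment into 7 cabins of capacity 26 exists — the minimum is 8.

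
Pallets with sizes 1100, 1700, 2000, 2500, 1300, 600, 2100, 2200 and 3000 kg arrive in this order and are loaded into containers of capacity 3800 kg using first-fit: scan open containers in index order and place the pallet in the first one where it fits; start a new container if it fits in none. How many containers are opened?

  1100 → container 1 (new)  [load 1100/3800]
  1700 → container 1  [load 2800/3800]
  2000 → container 2 (new)  [load 2000/3800]
  2500 → container 3 (new)  [load 2500/3800]
  1300 → container 2  [load 3300/3800]
  600 → container 1  [load 3400/3800]
  2100 → container 4 (new)  [load 2100/3800]
  2200 → container 5 (new)  [load 2200/3800]
  3000 → container 6 (new)  [load 3000/3800]
6 containers opened.

6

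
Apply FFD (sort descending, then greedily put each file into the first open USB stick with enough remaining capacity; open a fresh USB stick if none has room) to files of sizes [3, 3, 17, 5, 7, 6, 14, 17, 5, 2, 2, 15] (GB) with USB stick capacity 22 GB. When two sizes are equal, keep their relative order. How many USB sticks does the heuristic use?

Sorted descending: 17, 17, 15, 14, 7, 6, 5, 5, 3, 3, 2, 2.
  17 → USB stick 1 (new)  [load 17/22]
  17 → USB stick 2 (new)  [load 17/22]
  15 → USB stick 3 (new)  [load 15/22]
  14 → USB stick 4 (new)  [load 14/22]
  7 → USB stick 3  [load 22/22]
  6 → USB stick 4  [load 20/22]
  5 → USB stick 1  [load 22/22]
  5 → USB stick 2  [load 22/22]
  3 → USB stick 5 (new)  [load 3/22]
  3 → USB stick 5  [load 6/22]
  2 → USB stick 4  [load 22/22]
  2 → USB stick 5  [load 8/22]
5 USB sticks opened.

5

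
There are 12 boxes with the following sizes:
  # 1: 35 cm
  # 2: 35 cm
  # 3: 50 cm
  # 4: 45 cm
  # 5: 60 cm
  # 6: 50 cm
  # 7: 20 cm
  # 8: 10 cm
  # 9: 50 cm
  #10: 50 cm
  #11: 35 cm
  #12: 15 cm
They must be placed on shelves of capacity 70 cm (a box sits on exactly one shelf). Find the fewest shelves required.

8

Total = 60 + 50 + 50 + 50 + 50 + 45 + 35 + 35 + 35 + 20 + 15 + 10 = 455 cm.
Lower bound: ⌈455/70⌉ = 7 shelves.
A packing using 8 shelves:
  shelf 1: 60 + 10 = 70
  shelf 2: 50 + 20 = 70
  shelf 3: 50 + 15 = 65
  shelf 4: 50 = 50
  shelf 5: 50 = 50
  shelf 6: 45 = 45
  shelf 7: 35 + 35 = 70
  shelf 8: 35 = 35
No arrangement into 7 shelves stays within capacity, so 8 is optimal.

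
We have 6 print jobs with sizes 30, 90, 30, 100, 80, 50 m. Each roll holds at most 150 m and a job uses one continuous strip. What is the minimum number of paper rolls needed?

Total = 100 + 90 + 80 + 50 + 30 + 30 = 380 m.
Lower bound: ⌈380/150⌉ = 3 paper rolls.
A packing using 3 paper rolls:
  roll 1: 100 + 50 = 150
  roll 2: 90 + 30 + 30 = 150
  roll 3: 80 = 80
This matches the lower bound, so 3 is optimal.

3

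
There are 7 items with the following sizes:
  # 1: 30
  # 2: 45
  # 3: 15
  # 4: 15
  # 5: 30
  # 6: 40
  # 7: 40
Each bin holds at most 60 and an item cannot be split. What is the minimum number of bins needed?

Total = 45 + 40 + 40 + 30 + 30 + 15 + 15 = 215.
Lower bound: ⌈215/60⌉ = 4 bins.
A packing using 4 bins:
  bin 1: 45 + 15 = 60
  bin 2: 40 + 15 = 55
  bin 3: 40 = 40
  bin 4: 30 + 30 = 60
This matches the lower bound, so 4 is optimal.

4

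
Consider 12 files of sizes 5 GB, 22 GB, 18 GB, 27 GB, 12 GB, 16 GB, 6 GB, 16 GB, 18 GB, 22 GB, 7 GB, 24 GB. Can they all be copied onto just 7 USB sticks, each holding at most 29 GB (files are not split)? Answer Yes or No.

Total = 193 GB; ⌈193/29⌉ = 7.
8 files each exceed half the capacity and cannot share a USB stick, forcing at least 8 USB sticks.
At least 8 USB sticks are required, but only 7 are allowed.

No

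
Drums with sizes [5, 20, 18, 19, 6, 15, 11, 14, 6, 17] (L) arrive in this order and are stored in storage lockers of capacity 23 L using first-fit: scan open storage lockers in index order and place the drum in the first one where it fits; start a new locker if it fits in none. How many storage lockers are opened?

7

  5 → locker 1 (new)  [load 5/23]
  20 → locker 2 (new)  [load 20/23]
  18 → locker 1  [load 23/23]
  19 → locker 3 (new)  [load 19/23]
  6 → locker 4 (new)  [load 6/23]
  15 → locker 4  [load 21/23]
  11 → locker 5 (new)  [load 11/23]
  14 → locker 6 (new)  [load 14/23]
  6 → locker 5  [load 17/23]
  17 → locker 7 (new)  [load 17/23]
7 storage lockers opened.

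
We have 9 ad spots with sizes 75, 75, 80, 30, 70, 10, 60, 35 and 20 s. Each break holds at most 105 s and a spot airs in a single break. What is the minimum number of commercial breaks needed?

5

Total = 80 + 75 + 75 + 70 + 60 + 35 + 30 + 20 + 10 = 455 s.
Lower bound: ⌈455/105⌉ = 5 commercial breaks.
A packing using 5 commercial breaks:
  break 1: 80 + 20 = 100
  break 2: 75 + 30 = 105
  break 3: 75 + 10 = 85
  break 4: 70 + 35 = 105
  break 5: 60 = 60
This matches the lower bound, so 5 is optimal.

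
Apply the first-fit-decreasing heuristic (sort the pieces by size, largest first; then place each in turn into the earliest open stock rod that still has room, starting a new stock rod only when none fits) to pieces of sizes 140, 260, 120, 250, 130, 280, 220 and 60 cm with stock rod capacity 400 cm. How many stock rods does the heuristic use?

Sorted descending: 280, 260, 250, 220, 140, 130, 120, 60.
  280 → stock rod 1 (new)  [load 280/400]
  260 → stock rod 2 (new)  [load 260/400]
  250 → stock rod 3 (new)  [load 250/400]
  220 → stock rod 4 (new)  [load 220/400]
  140 → stock rod 2  [load 400/400]
  130 → stock rod 3  [load 380/400]
  120 → stock rod 1  [load 400/400]
  60 → stock rod 4  [load 280/400]
4 stock rods opened.

4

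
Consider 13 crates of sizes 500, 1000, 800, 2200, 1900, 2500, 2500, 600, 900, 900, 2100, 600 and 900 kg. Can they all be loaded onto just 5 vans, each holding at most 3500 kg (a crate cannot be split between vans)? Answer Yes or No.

No

Total = 17400 kg; ⌈17400/3500⌉ = 5.
The bound of 5 does not rule out 5, but exhaustive search shows no assignment into 5 vans of capacity 3500 kg exists — the minimum is 6.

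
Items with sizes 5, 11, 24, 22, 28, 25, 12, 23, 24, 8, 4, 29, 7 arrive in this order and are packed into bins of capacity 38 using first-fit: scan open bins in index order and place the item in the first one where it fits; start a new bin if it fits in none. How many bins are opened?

  5 → bin 1 (new)  [load 5/38]
  11 → bin 1  [load 16/38]
  24 → bin 2 (new)  [load 24/38]
  22 → bin 1  [load 38/38]
  28 → bin 3 (new)  [load 28/38]
  25 → bin 4 (new)  [load 25/38]
  12 → bin 2  [load 36/38]
  23 → bin 5 (new)  [load 23/38]
  24 → bin 6 (new)  [load 24/38]
  8 → bin 3  [load 36/38]
  4 → bin 4  [load 29/38]
  29 → bin 7 (new)  [load 29/38]
  7 → bin 4  [load 36/38]
7 bins opened.

7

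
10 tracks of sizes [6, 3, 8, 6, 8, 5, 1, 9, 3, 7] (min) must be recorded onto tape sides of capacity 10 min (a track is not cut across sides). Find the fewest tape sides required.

7

Total = 9 + 8 + 8 + 7 + 6 + 6 + 5 + 3 + 3 + 1 = 56 min.
Lower bound: ⌈56/10⌉ = 6 tape sides.
A packing using 7 tape sides:
  side 1: 9 + 1 = 10
  side 2: 8 = 8
  side 3: 8 = 8
  side 4: 7 + 3 = 10
  side 5: 6 + 3 = 9
  side 6: 6 = 6
  side 7: 5 = 5
No arrangement into 6 tape sides stays within capacity, so 7 is optimal.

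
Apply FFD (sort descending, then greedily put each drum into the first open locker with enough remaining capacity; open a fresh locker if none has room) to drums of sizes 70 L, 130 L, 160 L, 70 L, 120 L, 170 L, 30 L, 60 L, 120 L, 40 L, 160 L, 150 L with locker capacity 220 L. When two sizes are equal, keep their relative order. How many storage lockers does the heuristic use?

Sorted descending: 170, 160, 160, 150, 130, 120, 120, 70, 70, 60, 40, 30.
  170 → locker 1 (new)  [load 170/220]
  160 → locker 2 (new)  [load 160/220]
  160 → locker 3 (new)  [load 160/220]
  150 → locker 4 (new)  [load 150/220]
  130 → locker 5 (new)  [load 130/220]
  120 → locker 6 (new)  [load 120/220]
  120 → locker 7 (new)  [load 120/220]
  70 → locker 4  [load 220/220]
  70 → locker 5  [load 200/220]
  60 → locker 2  [load 220/220]
  40 → locker 1  [load 210/220]
  30 → locker 3  [load 190/220]
7 storage lockers opened.

7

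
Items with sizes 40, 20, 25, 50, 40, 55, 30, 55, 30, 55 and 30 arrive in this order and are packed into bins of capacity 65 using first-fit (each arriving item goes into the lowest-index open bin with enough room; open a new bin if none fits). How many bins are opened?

  40 → bin 1 (new)  [load 40/65]
  20 → bin 1  [load 60/65]
  25 → bin 2 (new)  [load 25/65]
  50 → bin 3 (new)  [load 50/65]
  40 → bin 2  [load 65/65]
  55 → bin 4 (new)  [load 55/65]
  30 → bin 5 (new)  [load 30/65]
  55 → bin 6 (new)  [load 55/65]
  30 → bin 5  [load 60/65]
  55 → bin 7 (new)  [load 55/65]
  30 → bin 8 (new)  [load 30/65]
8 bins opened.

8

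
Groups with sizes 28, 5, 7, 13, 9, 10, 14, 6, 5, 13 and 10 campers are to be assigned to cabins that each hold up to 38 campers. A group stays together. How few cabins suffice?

Total = 28 + 14 + 13 + 13 + 10 + 10 + 9 + 7 + 6 + 5 + 5 = 120 campers.
Lower bound: ⌈120/38⌉ = 4 cabins.
A packing using 4 cabins:
  cabin 1: 28 + 10 = 38
  cabin 2: 14 + 13 + 10 = 37
  cabin 3: 13 + 9 + 7 + 6 = 35
  cabin 4: 5 + 5 = 10
This matches the lower bound, so 4 is optimal.

4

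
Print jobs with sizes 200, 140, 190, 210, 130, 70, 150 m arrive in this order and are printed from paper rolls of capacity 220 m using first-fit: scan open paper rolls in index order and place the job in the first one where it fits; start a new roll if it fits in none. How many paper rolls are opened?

6

  200 → roll 1 (new)  [load 200/220]
  140 → roll 2 (new)  [load 140/220]
  190 → roll 3 (new)  [load 190/220]
  210 → roll 4 (new)  [load 210/220]
  130 → roll 5 (new)  [load 130/220]
  70 → roll 2  [load 210/220]
  150 → roll 6 (new)  [load 150/220]
6 paper rolls opened.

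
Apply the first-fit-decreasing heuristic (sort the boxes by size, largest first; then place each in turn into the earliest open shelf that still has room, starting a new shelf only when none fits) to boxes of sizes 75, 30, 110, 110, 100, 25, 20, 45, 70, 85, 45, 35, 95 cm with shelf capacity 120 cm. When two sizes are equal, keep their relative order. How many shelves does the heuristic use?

Sorted descending: 110, 110, 100, 95, 85, 75, 70, 45, 45, 35, 30, 25, 20.
  110 → shelf 1 (new)  [load 110/120]
  110 → shelf 2 (new)  [load 110/120]
  100 → shelf 3 (new)  [load 100/120]
  95 → shelf 4 (new)  [load 95/120]
  85 → shelf 5 (new)  [load 85/120]
  75 → shelf 6 (new)  [load 75/120]
  70 → shelf 7 (new)  [load 70/120]
  45 → shelf 6  [load 120/120]
  45 → shelf 7  [load 115/120]
  35 → shelf 5  [load 120/120]
  30 → shelf 8 (new)  [load 30/120]
  25 → shelf 4  [load 120/120]
  20 → shelf 3  [load 120/120]
8 shelves opened.

8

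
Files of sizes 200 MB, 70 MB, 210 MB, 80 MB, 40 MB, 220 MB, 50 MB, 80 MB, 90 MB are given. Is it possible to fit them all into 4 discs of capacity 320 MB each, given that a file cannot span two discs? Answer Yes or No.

A valid assignment using 4 discs:
  disc 1: 220 + 90 = 310
  disc 2: 210 + 80 = 290
  disc 3: 200 + 80 + 40 = 320
  disc 4: 70 + 50 = 120
Every load is within 320 MB, so 4 discs suffice.

Yes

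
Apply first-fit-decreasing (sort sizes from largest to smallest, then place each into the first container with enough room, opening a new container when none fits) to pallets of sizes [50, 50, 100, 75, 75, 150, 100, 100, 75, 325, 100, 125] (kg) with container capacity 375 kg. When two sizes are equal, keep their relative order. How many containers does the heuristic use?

4

Sorted descending: 325, 150, 125, 100, 100, 100, 100, 75, 75, 75, 50, 50.
  325 → container 1 (new)  [load 325/375]
  150 → container 2 (new)  [load 150/375]
  125 → container 2  [load 275/375]
  100 → container 2  [load 375/375]
  100 → container 3 (new)  [load 100/375]
  100 → container 3  [load 200/375]
  100 → container 3  [load 300/375]
  75 → container 3  [load 375/375]
  75 → container 4 (new)  [load 75/375]
  75 → container 4  [load 150/375]
  50 → container 1  [load 375/375]
  50 → container 4  [load 200/375]
4 containers opened.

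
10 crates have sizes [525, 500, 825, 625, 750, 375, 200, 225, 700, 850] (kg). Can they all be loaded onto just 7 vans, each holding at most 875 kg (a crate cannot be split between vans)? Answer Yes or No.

Yes

A valid assignment using 7 vans:
  van 1: 850 = 850
  van 2: 825 = 825
  van 3: 750 = 750
  van 4: 700 = 700
  van 5: 625 + 225 = 850
  van 6: 525 + 200 = 725
  van 7: 500 + 375 = 875
Every load is within 875 kg, so 7 vans suffice.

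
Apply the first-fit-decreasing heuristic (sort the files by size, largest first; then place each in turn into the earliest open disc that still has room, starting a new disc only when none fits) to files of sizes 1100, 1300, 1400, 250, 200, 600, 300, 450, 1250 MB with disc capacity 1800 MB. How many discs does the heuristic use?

4

Sorted descending: 1400, 1300, 1250, 1100, 600, 450, 300, 250, 200.
  1400 → disc 1 (new)  [load 1400/1800]
  1300 → disc 2 (new)  [load 1300/1800]
  1250 → disc 3 (new)  [load 1250/1800]
  1100 → disc 4 (new)  [load 1100/1800]
  600 → disc 4  [load 1700/1800]
  450 → disc 2  [load 1750/1800]
  300 → disc 1  [load 1700/1800]
  250 → disc 3  [load 1500/1800]
  200 → disc 3  [load 1700/1800]
4 discs opened.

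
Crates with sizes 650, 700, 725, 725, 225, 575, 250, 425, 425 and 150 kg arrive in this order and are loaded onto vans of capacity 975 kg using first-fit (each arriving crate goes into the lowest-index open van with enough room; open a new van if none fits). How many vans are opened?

6

  650 → van 1 (new)  [load 650/975]
  700 → van 2 (new)  [load 700/975]
  725 → van 3 (new)  [load 725/975]
  725 → van 4 (new)  [load 725/975]
  225 → van 1  [load 875/975]
  575 → van 5 (new)  [load 575/975]
  250 → van 2  [load 950/975]
  425 → van 6 (new)  [load 425/975]
  425 → van 6  [load 850/975]
  150 → van 3  [load 875/975]
6 vans opened.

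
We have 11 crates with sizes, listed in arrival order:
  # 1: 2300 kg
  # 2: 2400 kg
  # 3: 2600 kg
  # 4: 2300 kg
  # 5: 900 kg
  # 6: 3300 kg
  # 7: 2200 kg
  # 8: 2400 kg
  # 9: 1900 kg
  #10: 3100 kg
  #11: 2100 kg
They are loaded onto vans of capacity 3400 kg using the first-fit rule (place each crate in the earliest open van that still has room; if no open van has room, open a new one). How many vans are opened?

10

  2300 → van 1 (new)  [load 2300/3400]
  2400 → van 2 (new)  [load 2400/3400]
  2600 → van 3 (new)  [load 2600/3400]
  2300 → van 4 (new)  [load 2300/3400]
  900 → van 1  [load 3200/3400]
  3300 → van 5 (new)  [load 3300/3400]
  2200 → van 6 (new)  [load 2200/3400]
  2400 → van 7 (new)  [load 2400/3400]
  1900 → van 8 (new)  [load 1900/3400]
  3100 → van 9 (new)  [load 3100/3400]
  2100 → van 10 (new)  [load 2100/3400]
10 vans opened.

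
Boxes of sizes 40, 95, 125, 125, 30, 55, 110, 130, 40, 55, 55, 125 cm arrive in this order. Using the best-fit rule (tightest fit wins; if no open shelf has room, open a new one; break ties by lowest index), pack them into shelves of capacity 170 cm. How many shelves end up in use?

  40 → shelf 1 (new)  [load 40/170]
  95 → shelf 1  [load 135/170]
  125 → shelf 2 (new)  [load 125/170]
  125 → shelf 3 (new)  [load 125/170]
  30 → shelf 1  [load 165/170]
  55 → shelf 4 (new)  [load 55/170]
  110 → shelf 4  [load 165/170]
  130 → shelf 5 (new)  [load 130/170]
  40 → shelf 5  [load 170/170]
  55 → shelf 6 (new)  [load 55/170]
  55 → shelf 6  [load 110/170]
  125 → shelf 7 (new)  [load 125/170]
7 shelves opened.

7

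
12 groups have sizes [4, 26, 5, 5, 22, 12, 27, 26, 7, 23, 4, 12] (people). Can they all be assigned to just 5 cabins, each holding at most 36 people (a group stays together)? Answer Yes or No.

Yes

A valid assignment using 5 cabins:
  cabin 1: 27 + 7 = 34
  cabin 2: 26 + 5 + 5 = 36
  cabin 3: 26 + 4 + 4 = 34
  cabin 4: 23 + 12 = 35
  cabin 5: 22 + 12 = 34
Every load is within 36 people, so 5 cabins suffice.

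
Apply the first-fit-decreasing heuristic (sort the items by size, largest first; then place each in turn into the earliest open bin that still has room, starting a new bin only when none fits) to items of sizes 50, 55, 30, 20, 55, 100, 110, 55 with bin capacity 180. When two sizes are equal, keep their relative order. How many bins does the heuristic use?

3

Sorted descending: 110, 100, 55, 55, 55, 50, 30, 20.
  110 → bin 1 (new)  [load 110/180]
  100 → bin 2 (new)  [load 100/180]
  55 → bin 1  [load 165/180]
  55 → bin 2  [load 155/180]
  55 → bin 3 (new)  [load 55/180]
  50 → bin 3  [load 105/180]
  30 → bin 3  [load 135/180]
  20 → bin 2  [load 175/180]
3 bins opened.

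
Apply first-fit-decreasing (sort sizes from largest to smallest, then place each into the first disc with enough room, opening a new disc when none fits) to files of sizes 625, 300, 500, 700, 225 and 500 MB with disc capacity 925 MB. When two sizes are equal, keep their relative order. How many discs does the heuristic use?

Sorted descending: 700, 625, 500, 500, 300, 225.
  700 → disc 1 (new)  [load 700/925]
  625 → disc 2 (new)  [load 625/925]
  500 → disc 3 (new)  [load 500/925]
  500 → disc 4 (new)  [load 500/925]
  300 → disc 2  [load 925/925]
  225 → disc 1  [load 925/925]
4 discs opened.

4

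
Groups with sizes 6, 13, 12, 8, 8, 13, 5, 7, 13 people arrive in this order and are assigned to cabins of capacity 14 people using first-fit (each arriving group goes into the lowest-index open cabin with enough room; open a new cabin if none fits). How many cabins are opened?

  6 → cabin 1 (new)  [load 6/14]
  13 → cabin 2 (new)  [load 13/14]
  12 → cabin 3 (new)  [load 12/14]
  8 → cabin 1  [load 14/14]
  8 → cabin 4 (new)  [load 8/14]
  13 → cabin 5 (new)  [load 13/14]
  5 → cabin 4  [load 13/14]
  7 → cabin 6 (new)  [load 7/14]
  13 → cabin 7 (new)  [load 13/14]
7 cabins opened.

7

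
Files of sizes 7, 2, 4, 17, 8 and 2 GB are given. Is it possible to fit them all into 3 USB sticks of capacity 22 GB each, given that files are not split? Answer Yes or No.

Yes

A valid assignment using 2 USB sticks:
  USB stick 1: 17 + 4 = 21
  USB stick 2: 8 + 7 + 2 + 2 = 19
That uses only 2 ≤ 3, so 3 USB sticks are enough.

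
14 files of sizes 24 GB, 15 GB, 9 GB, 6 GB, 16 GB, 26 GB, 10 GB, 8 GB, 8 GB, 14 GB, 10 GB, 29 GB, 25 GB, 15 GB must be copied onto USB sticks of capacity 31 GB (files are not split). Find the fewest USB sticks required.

Total = 29 + 26 + 25 + 24 + 16 + 15 + 15 + 14 + 10 + 10 + 9 + 8 + 8 + 6 = 215 GB.
Lower bound: ⌈215/31⌉ = 7 USB sticks.
A packing using 8 USB sticks:
  USB stick 1: 29 = 29
  USB stick 2: 26 = 26
  USB stick 3: 25 + 6 = 31
  USB stick 4: 24 = 24
  USB stick 5: 16 + 15 = 31
  USB stick 6: 15 + 14 = 29
  USB stick 7: 10 + 10 + 9 = 29
  USB stick 8: 8 + 8 = 16
No arrangement into 7 USB sticks stays within capacity, so 8 is optimal.

8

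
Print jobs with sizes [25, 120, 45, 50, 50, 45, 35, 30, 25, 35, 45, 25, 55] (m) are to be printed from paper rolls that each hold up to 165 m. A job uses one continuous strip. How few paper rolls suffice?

4

Total = 120 + 55 + 50 + 50 + 45 + 45 + 45 + 35 + 35 + 30 + 25 + 25 + 25 = 585 m.
Lower bound: ⌈585/165⌉ = 4 paper rolls.
A packing using 4 paper rolls:
  roll 1: 120 + 45 = 165
  roll 2: 55 + 50 + 50 = 155
  roll 3: 45 + 45 + 35 + 35 = 160
  roll 4: 30 + 25 + 25 + 25 = 105
This matches the lower bound, so 4 is optimal.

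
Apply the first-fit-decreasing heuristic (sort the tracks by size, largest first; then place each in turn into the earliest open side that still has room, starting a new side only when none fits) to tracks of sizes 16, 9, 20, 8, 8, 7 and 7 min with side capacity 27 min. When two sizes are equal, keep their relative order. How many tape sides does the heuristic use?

Sorted descending: 20, 16, 9, 8, 8, 7, 7.
  20 → side 1 (new)  [load 20/27]
  16 → side 2 (new)  [load 16/27]
  9 → side 2  [load 25/27]
  8 → side 3 (new)  [load 8/27]
  8 → side 3  [load 16/27]
  7 → side 1  [load 27/27]
  7 → side 3  [load 23/27]
3 tape sides opened.

3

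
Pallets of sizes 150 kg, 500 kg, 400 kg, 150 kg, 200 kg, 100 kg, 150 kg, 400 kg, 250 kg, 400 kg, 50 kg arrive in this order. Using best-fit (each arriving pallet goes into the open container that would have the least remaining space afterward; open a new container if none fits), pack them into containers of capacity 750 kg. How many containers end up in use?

  150 → container 1 (new)  [load 150/750]
  500 → container 1  [load 650/750]
  400 → container 2 (new)  [load 400/750]
  150 → container 2  [load 550/750]
  200 → container 2  [load 750/750]
  100 → container 1  [load 750/750]
  150 → container 3 (new)  [load 150/750]
  400 → container 3  [load 550/750]
  250 → container 4 (new)  [load 250/750]
  400 → container 4  [load 650/750]
  50 → container 4  [load 700/750]
4 containers opened.

4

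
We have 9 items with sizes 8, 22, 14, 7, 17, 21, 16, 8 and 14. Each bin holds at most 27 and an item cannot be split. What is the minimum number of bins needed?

Total = 22 + 21 + 17 + 16 + 14 + 14 + 8 + 8 + 7 = 127.
Lower bound: ⌈127/27⌉ = 5 bins.
Also, 6 items each exceed 27/2, and no two of those can share a bin, so at least 6 bins are needed.
A packing using 6 bins:
  bin 1: 22 = 22
  bin 2: 21 = 21
  bin 3: 17 + 8 = 25
  bin 4: 16 + 8 = 24
  bin 5: 14 + 7 = 21
  bin 6: 14 = 14
This matches the lower bound, so 6 is optimal.

6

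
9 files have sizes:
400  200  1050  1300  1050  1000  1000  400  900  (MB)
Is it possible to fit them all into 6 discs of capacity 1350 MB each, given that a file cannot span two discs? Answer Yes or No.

No

Total = 7300 MB; ⌈7300/1350⌉ = 6.
The bound of 6 does not rule out 6, but exhaustive search shows no assignment into 6 discs of capacity 1350 MB exists — the minimum is 7.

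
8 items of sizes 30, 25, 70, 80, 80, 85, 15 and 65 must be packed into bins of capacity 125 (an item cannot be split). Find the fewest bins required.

Total = 85 + 80 + 80 + 70 + 65 + 30 + 25 + 15 = 450.
Lower bound: ⌈450/125⌉ = 4 bins.
Also, 5 items each exceed 125/2, and no two of those can share a bin, so at least 5 bins are needed.
A packing using 5 bins:
  bin 1: 85 + 30 = 115
  bin 2: 80 + 25 + 15 = 120
  bin 3: 80 = 80
  bin 4: 70 = 70
  bin 5: 65 = 65
This matches the lower bound, so 5 is optimal.

5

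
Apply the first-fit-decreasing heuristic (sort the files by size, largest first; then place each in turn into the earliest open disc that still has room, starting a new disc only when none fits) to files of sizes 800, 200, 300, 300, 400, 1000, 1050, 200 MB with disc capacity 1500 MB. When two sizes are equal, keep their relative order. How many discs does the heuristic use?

3

Sorted descending: 1050, 1000, 800, 400, 300, 300, 200, 200.
  1050 → disc 1 (new)  [load 1050/1500]
  1000 → disc 2 (new)  [load 1000/1500]
  800 → disc 3 (new)  [load 800/1500]
  400 → disc 1  [load 1450/1500]
  300 → disc 2  [load 1300/1500]
  300 → disc 3  [load 1100/1500]
  200 → disc 2  [load 1500/1500]
  200 → disc 3  [load 1300/1500]
3 discs opened.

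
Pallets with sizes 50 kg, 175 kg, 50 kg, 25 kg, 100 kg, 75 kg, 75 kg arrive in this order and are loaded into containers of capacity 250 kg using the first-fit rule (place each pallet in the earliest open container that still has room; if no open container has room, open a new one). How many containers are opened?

3

  50 → container 1 (new)  [load 50/250]
  175 → container 1  [load 225/250]
  50 → container 2 (new)  [load 50/250]
  25 → container 1  [load 250/250]
  100 → container 2  [load 150/250]
  75 → container 2  [load 225/250]
  75 → container 3 (new)  [load 75/250]
3 containers opened.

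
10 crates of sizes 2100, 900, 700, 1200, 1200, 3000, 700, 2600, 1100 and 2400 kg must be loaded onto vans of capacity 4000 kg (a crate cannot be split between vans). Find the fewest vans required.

5

Total = 3000 + 2600 + 2400 + 2100 + 1200 + 1200 + 1100 + 900 + 700 + 700 = 15900 kg.
Lower bound: ⌈15900/4000⌉ = 4 vans.
A packing using 5 vans:
  van 1: 3000 + 900 = 3900
  van 2: 2600 + 1200 = 3800
  van 3: 2400 + 1200 = 3600
  van 4: 2100 + 1100 + 700 = 3900
  van 5: 700 = 700
No arrangement into 4 vans stays within capacity, so 5 is optimal.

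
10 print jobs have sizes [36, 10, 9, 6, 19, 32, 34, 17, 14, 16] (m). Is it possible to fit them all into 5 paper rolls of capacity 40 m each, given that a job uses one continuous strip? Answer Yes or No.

No

Total = 193 m; ⌈193/40⌉ = 5.
The bound of 5 does not rule out 5, but exhaustive search shows no assignment into 5 paper rolls of capacity 40 m exists — the minimum is 6.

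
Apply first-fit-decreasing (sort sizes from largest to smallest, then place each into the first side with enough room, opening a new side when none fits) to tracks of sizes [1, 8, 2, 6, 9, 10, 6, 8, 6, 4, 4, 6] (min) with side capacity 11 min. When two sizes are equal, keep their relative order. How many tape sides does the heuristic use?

Sorted descending: 10, 9, 8, 8, 6, 6, 6, 6, 4, 4, 2, 1.
  10 → side 1 (new)  [load 10/11]
  9 → side 2 (new)  [load 9/11]
  8 → side 3 (new)  [load 8/11]
  8 → side 4 (new)  [load 8/11]
  6 → side 5 (new)  [load 6/11]
  6 → side 6 (new)  [load 6/11]
  6 → side 7 (new)  [load 6/11]
  6 → side 8 (new)  [load 6/11]
  4 → side 5  [load 10/11]
  4 → side 6  [load 10/11]
  2 → side 2  [load 11/11]
  1 → side 1  [load 11/11]
8 tape sides opened.

8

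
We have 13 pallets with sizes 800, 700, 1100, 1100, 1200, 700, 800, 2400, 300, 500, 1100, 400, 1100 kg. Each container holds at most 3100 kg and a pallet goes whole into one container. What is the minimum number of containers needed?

4

Total = 2400 + 1200 + 1100 + 1100 + 1100 + 1100 + 800 + 800 + 700 + 700 + 500 + 400 + 300 = 12200 kg.
Lower bound: ⌈12200/3100⌉ = 4 containers.
A packing using 4 containers:
  container 1: 2400 + 700 = 3100
  container 2: 1200 + 1100 + 800 = 3100
  container 3: 1100 + 1100 + 800 = 3000
  container 4: 1100 + 700 + 500 + 400 + 300 = 3000
This matches the lower bound, so 4 is optimal.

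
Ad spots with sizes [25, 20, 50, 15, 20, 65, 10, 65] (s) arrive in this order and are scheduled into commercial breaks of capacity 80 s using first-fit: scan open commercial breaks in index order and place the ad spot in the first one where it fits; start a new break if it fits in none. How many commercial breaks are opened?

  25 → break 1 (new)  [load 25/80]
  20 → break 1  [load 45/80]
  50 → break 2 (new)  [load 50/80]
  15 → break 1  [load 60/80]
  20 → break 1  [load 80/80]
  65 → break 3 (new)  [load 65/80]
  10 → break 2  [load 60/80]
  65 → break 4 (new)  [load 65/80]
4 commercial breaks opened.

4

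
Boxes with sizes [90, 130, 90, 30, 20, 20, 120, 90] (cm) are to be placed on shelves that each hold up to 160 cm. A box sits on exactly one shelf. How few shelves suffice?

5

Total = 130 + 120 + 90 + 90 + 90 + 30 + 20 + 20 = 590 cm.
Lower bound: ⌈590/160⌉ = 4 shelves.
Also, 5 boxes each exceed 80 cm, and no two of those can share a shelf, so at least 5 shelves are needed.
A packing using 5 shelves:
  shelf 1: 130 + 30 = 160
  shelf 2: 120 + 20 + 20 = 160
  shelf 3: 90 = 90
  shelf 4: 90 = 90
  shelf 5: 90 = 90
This matches the lower bound, so 5 is optimal.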